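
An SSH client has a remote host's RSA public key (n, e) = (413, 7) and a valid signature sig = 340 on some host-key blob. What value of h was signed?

144

sig^2 ≡ 340^2 = 115600 ≡ 373
sig^4 ≡ 373^2 = 139129 ≡ 361
7 = 4 + 2 + 1, so sig^7 ≡ 361·373·340 ≡ 144 (mod 413)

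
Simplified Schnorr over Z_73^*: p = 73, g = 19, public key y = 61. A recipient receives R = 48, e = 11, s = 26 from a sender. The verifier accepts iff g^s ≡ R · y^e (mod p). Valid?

yes

g^s mod p:
19^2 = 361 ≡ 69
19^4 ≡ 69^2 = 4761 ≡ 16
19^8 ≡ 16^2 = 256 ≡ 37
19^16 ≡ 37^2 = 1369 ≡ 55
26 = 16 + 8 + 2, so 19^26 ≡ 55·37·69 ≡ 36 (mod 73)
R · y^e mod p:
61^2 = 3721 ≡ 71
61^4 ≡ 71^2 = 5041 ≡ 4
61^8 ≡ 4^2 = 16
11 = 8 + 2 + 1, so 61^11 ≡ 16·71·61 ≡ 19 (mod 73)
48·19 = 912 ≡ 36 (mod 73)
36 ≡ 36 (mod 73); signature holds.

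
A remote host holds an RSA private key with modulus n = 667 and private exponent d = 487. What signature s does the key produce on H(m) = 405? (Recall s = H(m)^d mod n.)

(H(m))^487 mod 667 = 260

260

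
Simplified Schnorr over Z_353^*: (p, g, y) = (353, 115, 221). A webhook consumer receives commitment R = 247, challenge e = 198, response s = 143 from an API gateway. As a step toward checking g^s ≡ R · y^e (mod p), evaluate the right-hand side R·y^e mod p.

347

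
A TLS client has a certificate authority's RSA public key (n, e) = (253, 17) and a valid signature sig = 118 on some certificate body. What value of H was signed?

sig^2 ≡ 118^2 = 13924 ≡ 9
sig^4 ≡ 9^2 = 81
sig^8 ≡ 81^2 = 6561 ≡ 236
sig^16 ≡ 236^2 = 55696 ≡ 36
17 = 16 + 1, so sig^17 ≡ 36·118 ≡ 200 (mod 253)

200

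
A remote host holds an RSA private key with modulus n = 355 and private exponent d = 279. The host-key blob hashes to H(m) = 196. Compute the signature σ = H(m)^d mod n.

96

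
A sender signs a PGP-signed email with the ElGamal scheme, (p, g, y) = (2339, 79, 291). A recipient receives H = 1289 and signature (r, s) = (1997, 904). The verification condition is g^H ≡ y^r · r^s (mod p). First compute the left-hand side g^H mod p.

2177

79^2 = 6241 ≡ 1563
79^4 ≡ 1563^2 = 2442969 ≡ 1053
79^8 ≡ 1053^2 = 1108809 ≡ 123
79^16 ≡ 123^2 = 15129 ≡ 1095
79^32 ≡ 1095^2 = 1199025 ≡ 1457
79^64 ≡ 1457^2 = 2122849 ≡ 1376
79^128 ≡ 1376^2 = 1893376 ≡ 1125
79^256 ≡ 1125^2 = 1265625 ≡ 226
79^512 ≡ 226^2 = 51076 ≡ 1957
79^1024 ≡ 1957^2 = 3829849 ≡ 906
1289 = 1024 + 256 + 8 + 1, so 79^1289 ≡ 906·226·123·79 ≡ 2177 (mod 2339)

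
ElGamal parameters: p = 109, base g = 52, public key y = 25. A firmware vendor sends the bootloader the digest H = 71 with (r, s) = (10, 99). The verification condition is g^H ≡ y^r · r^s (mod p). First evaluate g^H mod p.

91

52^2 = 2704 ≡ 88
52^4 ≡ 88^2 = 7744 ≡ 5
52^8 ≡ 5^2 = 25
52^16 ≡ 25^2 = 625 ≡ 80
52^32 ≡ 80^2 = 6400 ≡ 78
52^64 ≡ 78^2 = 6084 ≡ 89
71 = 64 + 4 + 2 + 1, so 52^71 ≡ 89·5·88·52 ≡ 91 (mod 109)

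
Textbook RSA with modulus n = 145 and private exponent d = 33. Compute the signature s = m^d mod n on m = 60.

90

m^33 mod 145 = 90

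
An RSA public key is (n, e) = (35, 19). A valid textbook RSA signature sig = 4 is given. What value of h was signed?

Squares mod 35: sig^1≡4, sig^2≡16, sig^4≡11, sig^8≡16, sig^16≡11
19 = 16 + 2 + 1, so sig^19 ≡ 11·16·4 ≡ 4 (mod 35)

4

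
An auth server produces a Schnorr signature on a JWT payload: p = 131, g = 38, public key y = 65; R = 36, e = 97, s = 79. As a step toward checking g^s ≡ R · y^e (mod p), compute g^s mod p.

91

38^79 mod 131 = 91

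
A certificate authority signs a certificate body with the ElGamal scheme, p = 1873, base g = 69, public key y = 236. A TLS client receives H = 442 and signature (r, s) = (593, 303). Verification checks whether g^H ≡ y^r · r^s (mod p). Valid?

Left side g^H mod p:
69^2 = 4761 ≡ 1015
69^4 ≡ 1015^2 = 1030225 ≡ 75
69^8 ≡ 75^2 = 5625 ≡ 6
69^16 ≡ 6^2 = 36
69^32 ≡ 36^2 = 1296
69^64 ≡ 1296^2 = 1679616 ≡ 1408
69^128 ≡ 1408^2 = 1982464 ≡ 830
69^256 ≡ 830^2 = 688900 ≡ 1509
442 = 256 + 128 + 32 + 16 + 8 + 2, so 69^442 ≡ 1509·830·1296·36·6·1015 ≡ 825 (mod 1873)
Right side y^r · r^s mod p:
236^2 = 55696 ≡ 1379
236^4 ≡ 1379^2 = 1901641 ≡ 546
236^8 ≡ 546^2 = 298116 ≡ 309
236^16 ≡ 309^2 = 95481 ≡ 1831
236^32 ≡ 1831^2 = 3352561 ≡ 1764
236^64 ≡ 1764^2 = 3111696 ≡ 643
236^128 ≡ 643^2 = 413449 ≡ 1389
236^256 ≡ 1389^2 = 1929321 ≡ 131
236^512 ≡ 131^2 = 17161 ≡ 304
593 = 512 + 64 + 16 + 1, so 236^593 ≡ 304·643·1831·236 ≡ 767 (mod 1873)
593^2 = 351649 ≡ 1398
593^4 ≡ 1398^2 = 1954404 ≡ 865
593^8 ≡ 865^2 = 748225 ≡ 898
593^16 ≡ 898^2 = 806404 ≡ 1014
593^32 ≡ 1014^2 = 1028196 ≡ 1792
593^64 ≡ 1792^2 = 3211264 ≡ 942
593^128 ≡ 942^2 = 887364 ≡ 1435
593^256 ≡ 1435^2 = 2059225 ≡ 798
303 = 256 + 32 + 8 + 4 + 2 + 1, so 593^303 ≡ 798·1792·898·865·1398·593 ≡ 1448 (mod 1873)
767·1448 = 1110616 ≡ 1800 (mod 1873)
825 ≠ 1800, so verification fails.

no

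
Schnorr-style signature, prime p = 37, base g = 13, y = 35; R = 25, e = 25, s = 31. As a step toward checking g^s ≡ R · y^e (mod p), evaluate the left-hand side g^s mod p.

13^2 = 169 ≡ 21
13^4 ≡ 21^2 = 441 ≡ 34
13^8 ≡ 34^2 = 1156 ≡ 9
13^16 ≡ 9^2 = 81 ≡ 7
31 = 16 + 8 + 4 + 2 + 1, so 13^31 ≡ 7·9·34·21·13 ≡ 18 (mod 37)

18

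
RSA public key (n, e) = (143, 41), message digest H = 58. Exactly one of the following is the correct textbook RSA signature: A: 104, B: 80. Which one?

B

Candidate A: Squares mod 143: 104^1≡104, 104^2≡91, 104^4≡130, 104^8≡26, 104^16≡104, 104^32≡91; 41 = 32 + 8 + 1, so 104^41 ≡ 91·26·104 ≡ 104 (mod 143)
Candidate B: Squares mod 143: 80^1≡80, 80^2≡108, 80^4≡81, 80^8≡126, 80^16≡3, 80^32≡9; 41 = 32 + 8 + 1, so 80^41 ≡ 9·126·80 ≡ 58 (mod 143)
  → matches H = 58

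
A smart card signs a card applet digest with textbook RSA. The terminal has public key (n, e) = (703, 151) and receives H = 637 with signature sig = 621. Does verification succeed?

passes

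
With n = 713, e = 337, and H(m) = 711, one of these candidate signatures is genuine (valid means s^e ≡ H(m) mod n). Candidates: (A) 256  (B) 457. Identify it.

Candidate A: Squares mod 713: 256^1≡256, 256^2≡653, 256^4≡35, 256^8≡512, 256^16≡473, 256^32≡560, 256^64≡593, 256^128≡140, 256^256≡349; 337 = 256 + 64 + 16 + 1, so 256^337 ≡ 349·593·473·256 ≡ 2 (mod 713)
Candidate B: Squares mod 713: 457^1≡457, 457^2≡653, 457^4≡35, 457^8≡512, 457^16≡473, 457^32≡560, 457^64≡593, 457^128≡140, 457^256≡349; 337 = 256 + 64 + 16 + 1, so 457^337 ≡ 349·593·473·457 ≡ 711 (mod 713)
  → matches H(m) = 711

B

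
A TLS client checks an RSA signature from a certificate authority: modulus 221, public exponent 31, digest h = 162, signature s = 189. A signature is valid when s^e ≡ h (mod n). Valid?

yes

s^2 ≡ 189^2 = 35721 ≡ 140
s^4 ≡ 140^2 = 19600 ≡ 152
s^8 ≡ 152^2 = 23104 ≡ 120
s^16 ≡ 120^2 = 14400 ≡ 35
31 = 16 + 8 + 4 + 2 + 1, so s^31 ≡ 35·120·152·140·189 ≡ 162 (mod 221)
162 = h, so the signature checks out.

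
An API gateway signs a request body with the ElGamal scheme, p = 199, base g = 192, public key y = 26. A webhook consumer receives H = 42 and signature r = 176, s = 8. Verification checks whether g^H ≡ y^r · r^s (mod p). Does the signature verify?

Left side g^H mod p:
Squares mod 199: 192^1≡192, 192^2≡49, 192^4≡13, 192^8≡169, 192^16≡104, 192^32≡70
42 = 32 + 8 + 2, so 192^42 ≡ 70·169·49 ≡ 182 (mod 199)
Right side y^r · r^s mod p:
Squares mod 199: 26^1≡26, 26^2≡79, 26^4≡72, 26^8≡10, 26^16≡100, 26^32≡50, 26^64≡112, 26^128≡7
176 = 128 + 32 + 16, so 26^176 ≡ 7·50·100 ≡ 175 (mod 199)
Squares mod 199: 176^1≡176, 176^2≡131, 176^4≡47, 176^8≡20
176^8 ≡ 20 (mod 199)
175·20 = 3500 ≡ 117 (mod 199)
182 ≠ 117, so verification fails.

does not verify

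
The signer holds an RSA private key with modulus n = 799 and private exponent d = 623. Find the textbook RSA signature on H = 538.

H^2 ≡ 538^2 = 289444 ≡ 206
H^4 ≡ 206^2 = 42436 ≡ 89
H^8 ≡ 89^2 = 7921 ≡ 730
H^16 ≡ 730^2 = 532900 ≡ 766
H^32 ≡ 766^2 = 586756 ≡ 290
H^64 ≡ 290^2 = 84100 ≡ 205
H^128 ≡ 205^2 = 42025 ≡ 477
H^256 ≡ 477^2 = 227529 ≡ 613
H^512 ≡ 613^2 = 375769 ≡ 239
623 = 512 + 64 + 32 + 8 + 4 + 2 + 1, so H^623 ≡ 239·205·290·730·89·206·538 ≡ 65 (mod 799)

65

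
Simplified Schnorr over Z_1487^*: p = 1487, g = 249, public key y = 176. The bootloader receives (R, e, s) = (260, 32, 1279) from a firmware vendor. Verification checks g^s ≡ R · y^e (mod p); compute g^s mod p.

249^1279 mod 1487 = 533

533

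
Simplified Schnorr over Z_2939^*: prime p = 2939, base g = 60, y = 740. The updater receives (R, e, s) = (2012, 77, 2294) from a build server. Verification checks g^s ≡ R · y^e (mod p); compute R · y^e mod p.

676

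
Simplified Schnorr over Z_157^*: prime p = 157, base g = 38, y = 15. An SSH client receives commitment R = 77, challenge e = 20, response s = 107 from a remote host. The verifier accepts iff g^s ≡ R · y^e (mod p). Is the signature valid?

valid

g^s mod p:
38^107 mod 157 = 72
R · y^e mod p:
15^20 mod 157 = 109
77·109 = 8393 ≡ 72 (mod 157)
72 ≡ 72 (mod 157); signature holds.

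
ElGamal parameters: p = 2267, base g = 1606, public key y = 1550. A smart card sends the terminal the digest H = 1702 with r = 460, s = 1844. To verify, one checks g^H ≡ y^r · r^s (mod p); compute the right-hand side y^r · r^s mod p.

Squares mod 2267: 1550^1≡1550, 1550^2≡1747, 1550^4≡627, 1550^8≡938, 1550^16≡248, 1550^32≡295, 1550^64≡879, 1550^128≡1861, 1550^256≡1612
460 = 256 + 128 + 64 + 8 + 4, so 1550^460 ≡ 1612·1861·879·938·627 ≡ 733 (mod 2267)
Squares mod 2267: 460^1≡460, 460^2≡769, 460^4≡1941, 460^8≡1994, 460^16≡1985, 460^32≡179, 460^64≡303, 460^128≡1129, 460^256≡587, 460^512≡2252, 460^1024≡225
1844 = 1024 + 512 + 256 + 32 + 16 + 4, so 460^1844 ≡ 225·2252·587·179·1985·1941 ≡ 1353 (mod 2267)
y^r · r^s ≡ 733·1353 = 991749 ≡ 1070 (mod 2267)

1070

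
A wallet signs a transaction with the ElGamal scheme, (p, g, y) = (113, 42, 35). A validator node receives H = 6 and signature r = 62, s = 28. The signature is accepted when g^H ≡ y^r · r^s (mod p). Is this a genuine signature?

Left side g^H mod p:
Squares mod 113: 42^1≡42, 42^2≡69, 42^4≡15
6 = 4 + 2, so 42^6 ≡ 15·69 ≡ 18 (mod 113)
Right side y^r · r^s mod p:
Squares mod 113: 35^1≡35, 35^2≡95, 35^4≡98, 35^8≡112, 35^16≡1, 35^32≡1
62 = 32 + 16 + 8 + 4 + 2, so 35^62 ≡ 1·1·112·98·95 ≡ 69 (mod 113)
Squares mod 113: 62^1≡62, 62^2≡2, 62^4≡4, 62^8≡16, 62^16≡30
28 = 16 + 8 + 4, so 62^28 ≡ 30·16·4 ≡ 112 (mod 113)
69·112 = 7728 ≡ 44 (mod 113)
18 ≠ 44, so verification fails.

forged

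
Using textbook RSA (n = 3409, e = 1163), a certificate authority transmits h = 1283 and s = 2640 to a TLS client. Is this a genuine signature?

s^2 ≡ 2640^2 = 6969600 ≡ 1604
s^4 ≡ 1604^2 = 2572816 ≡ 2430
s^8 ≡ 2430^2 = 5904900 ≡ 512
s^16 ≡ 512^2 = 262144 ≡ 3060
s^32 ≡ 3060^2 = 9363600 ≡ 2486
s^64 ≡ 2486^2 = 6180196 ≡ 3088
s^128 ≡ 3088^2 = 9535744 ≡ 771
s^256 ≡ 771^2 = 594441 ≡ 1275
s^512 ≡ 1275^2 = 1625625 ≡ 2941
s^1024 ≡ 2941^2 = 8649481 ≡ 848
1163 = 1024 + 128 + 8 + 2 + 1, so s^1163 ≡ 848·771·512·1604·2640 ≡ 344 (mod 3409)
The recovered value 344 does not match the digest 1283.

forged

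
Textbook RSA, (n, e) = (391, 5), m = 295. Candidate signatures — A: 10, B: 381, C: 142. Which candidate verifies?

Candidate A: Squares mod 391: 10^1≡10, 10^2≡100, 10^4≡225; 5 = 4 + 1, so 10^5 ≡ 225·10 ≡ 295 (mod 391)
  → matches m = 295
Candidate B: Squares mod 391: 381^1≡381, 381^2≡100, 381^4≡225; 5 = 4 + 1, so 381^5 ≡ 225·381 ≡ 96 (mod 391)
Candidate C: Squares mod 391: 142^1≡142, 142^2≡223, 142^4≡72; 5 = 4 + 1, so 142^5 ≡ 72·142 ≡ 58 (mod 391)

A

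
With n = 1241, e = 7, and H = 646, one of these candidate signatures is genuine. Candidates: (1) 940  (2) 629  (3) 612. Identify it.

Candidate 1: Squares mod 1241: 940^1≡940, 940^2≡8, 940^4≡64; 7 = 4 + 2 + 1, so 940^7 ≡ 64·8·940 ≡ 1013 (mod 1241)
Candidate 2: Squares mod 1241: 629^1≡629, 629^2≡1003, 629^4≡799; 7 = 4 + 2 + 1, so 629^7 ≡ 799·1003·629 ≡ 646 (mod 1241)
  → matches H = 646
Candidate 3: Squares mod 1241: 612^1≡612, 612^2≡1003, 612^4≡799; 7 = 4 + 2 + 1, so 612^7 ≡ 799·1003·612 ≡ 595 (mod 1241)

2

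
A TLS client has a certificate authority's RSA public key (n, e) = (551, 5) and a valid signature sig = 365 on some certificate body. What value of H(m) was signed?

17

sig^5 mod 551 = 17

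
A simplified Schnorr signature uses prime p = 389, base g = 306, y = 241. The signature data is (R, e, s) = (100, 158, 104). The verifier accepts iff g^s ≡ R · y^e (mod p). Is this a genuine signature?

g^s mod p:
306^2 = 93636 ≡ 276
306^4 ≡ 276^2 = 76176 ≡ 321
306^8 ≡ 321^2 = 103041 ≡ 345
306^16 ≡ 345^2 = 119025 ≡ 380
306^32 ≡ 380^2 = 144400 ≡ 81
306^64 ≡ 81^2 = 6561 ≡ 337
104 = 64 + 32 + 8, so 306^104 ≡ 337·81·345 ≡ 164 (mod 389)
R · y^e mod p:
241^2 = 58081 ≡ 120
241^4 ≡ 120^2 = 14400 ≡ 7
241^8 ≡ 7^2 = 49
241^16 ≡ 49^2 = 2401 ≡ 67
241^32 ≡ 67^2 = 4489 ≡ 210
241^64 ≡ 210^2 = 44100 ≡ 143
241^128 ≡ 143^2 = 20449 ≡ 221
158 = 128 + 16 + 8 + 4 + 2, so 241^158 ≡ 221·67·49·7·120 ≡ 95 (mod 389)
100·95 = 9500 ≡ 164 (mod 389)
164 ≡ 164 (mod 389); signature holds.

genuine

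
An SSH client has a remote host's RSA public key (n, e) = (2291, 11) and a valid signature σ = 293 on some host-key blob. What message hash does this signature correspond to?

σ^2 ≡ 293^2 = 85849 ≡ 1082
σ^4 ≡ 1082^2 = 1170724 ≡ 23
σ^8 ≡ 23^2 = 529
11 = 8 + 2 + 1, so σ^11 ≡ 529·1082·293 ≡ 972 (mod 2291)

972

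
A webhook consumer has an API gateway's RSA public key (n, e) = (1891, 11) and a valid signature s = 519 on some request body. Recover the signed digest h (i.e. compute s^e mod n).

922

s^2 ≡ 519^2 = 269361 ≡ 839
s^4 ≡ 839^2 = 703921 ≡ 469
s^8 ≡ 469^2 = 219961 ≡ 605
11 = 8 + 2 + 1, so s^11 ≡ 605·839·519 ≡ 922 (mod 1891)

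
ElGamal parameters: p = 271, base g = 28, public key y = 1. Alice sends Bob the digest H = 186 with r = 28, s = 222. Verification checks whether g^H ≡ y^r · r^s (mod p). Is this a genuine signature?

genuine

Left side g^H mod p:
28^2 = 784 ≡ 242
28^4 ≡ 242^2 = 58564 ≡ 28
28^8 ≡ 28^2 = 784 ≡ 242
28^16 ≡ 242^2 = 58564 ≡ 28
28^32 ≡ 28^2 = 784 ≡ 242
28^64 ≡ 242^2 = 58564 ≡ 28
28^128 ≡ 28^2 = 784 ≡ 242
186 = 128 + 32 + 16 + 8 + 2, so 28^186 ≡ 242·242·28·242·242 ≡ 1 (mod 271)
Right side y^r · r^s mod p:
1^2 = 1
1^4 ≡ 1^2 = 1
1^8 ≡ 1^2 = 1
1^16 ≡ 1^2 = 1
28 = 16 + 8 + 4, so 1^28 ≡ 1·1·1 ≡ 1 (mod 271)
28^2 = 784 ≡ 242
28^4 ≡ 242^2 = 58564 ≡ 28
28^8 ≡ 28^2 = 784 ≡ 242
28^16 ≡ 242^2 = 58564 ≡ 28
28^32 ≡ 28^2 = 784 ≡ 242
28^64 ≡ 242^2 = 58564 ≡ 28
28^128 ≡ 28^2 = 784 ≡ 242
222 = 128 + 64 + 16 + 8 + 4 + 2, so 28^222 ≡ 242·28·28·242·28·242 ≡ 1 (mod 271)
1·1 = 1 ≡ 1 (mod 271)
1 ≡ 1 (mod 271), so the signature is genuine.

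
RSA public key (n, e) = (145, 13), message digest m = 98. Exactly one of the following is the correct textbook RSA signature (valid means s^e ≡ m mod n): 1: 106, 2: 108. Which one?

2

Candidate 1: 106^2 = 11236 ≡ 71; 106^4 ≡ 71^2 = 5041 ≡ 111; 106^8 ≡ 111^2 = 12321 ≡ 141; 13 = 8 + 4 + 1, so 106^13 ≡ 141·111·106 ≡ 61 (mod 145)
Candidate 2: 108^2 = 11664 ≡ 64; 108^4 ≡ 64^2 = 4096 ≡ 36; 108^8 ≡ 36^2 = 1296 ≡ 136; 13 = 8 + 4 + 1, so 108^13 ≡ 136·36·108 ≡ 98 (mod 145)
  → matches m = 98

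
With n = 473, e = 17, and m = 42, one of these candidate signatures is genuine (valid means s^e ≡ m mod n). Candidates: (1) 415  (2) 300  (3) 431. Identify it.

2

Candidate 1: Squares mod 473: 415^1≡415, 415^2≡53, 415^4≡444, 415^8≡368, 415^16≡146; 17 = 16 + 1, so 415^17 ≡ 146·415 ≡ 46 (mod 473)
Candidate 2: Squares mod 473: 300^1≡300, 300^2≡130, 300^4≡345, 300^8≡302, 300^16≡388; 17 = 16 + 1, so 300^17 ≡ 388·300 ≡ 42 (mod 473)
  → matches m = 42
Candidate 3: Squares mod 473: 431^1≡431, 431^2≡345, 431^4≡302, 431^8≡388, 431^16≡130; 17 = 16 + 1, so 431^17 ≡ 130·431 ≡ 216 (mod 473)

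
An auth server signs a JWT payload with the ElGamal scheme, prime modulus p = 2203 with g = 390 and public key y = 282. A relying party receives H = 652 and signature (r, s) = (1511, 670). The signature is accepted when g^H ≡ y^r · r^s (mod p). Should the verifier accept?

accept

Left side g^H mod p:
390^2 = 152100 ≡ 93
390^4 ≡ 93^2 = 8649 ≡ 2040
390^8 ≡ 2040^2 = 4161600 ≡ 133
390^16 ≡ 133^2 = 17689 ≡ 65
390^32 ≡ 65^2 = 4225 ≡ 2022
390^64 ≡ 2022^2 = 4088484 ≡ 1919
390^128 ≡ 1919^2 = 3682561 ≡ 1348
390^256 ≡ 1348^2 = 1817104 ≡ 1832
390^512 ≡ 1832^2 = 3356224 ≡ 1055
652 = 512 + 128 + 8 + 4, so 390^652 ≡ 1055·1348·133·2040 ≡ 2182 (mod 2203)
Right side y^r · r^s mod p:
282^2 = 79524 ≡ 216
282^4 ≡ 216^2 = 46656 ≡ 393
282^8 ≡ 393^2 = 154449 ≡ 239
282^16 ≡ 239^2 = 57121 ≡ 2046
282^32 ≡ 2046^2 = 4186116 ≡ 416
282^64 ≡ 416^2 = 173056 ≡ 1222
282^128 ≡ 1222^2 = 1493284 ≡ 1853
282^256 ≡ 1853^2 = 3433609 ≡ 1335
282^512 ≡ 1335^2 = 1782225 ≡ 2201
282^1024 ≡ 2201^2 = 4844401 ≡ 4
1511 = 1024 + 256 + 128 + 64 + 32 + 4 + 2 + 1, so 282^1511 ≡ 4·1335·1853·1222·416·393·216·282 ≡ 1598 (mod 2203)
1511^2 = 2283121 ≡ 813
1511^4 ≡ 813^2 = 660969 ≡ 69
1511^8 ≡ 69^2 = 4761 ≡ 355
1511^16 ≡ 355^2 = 126025 ≡ 454
1511^32 ≡ 454^2 = 206116 ≡ 1237
1511^64 ≡ 1237^2 = 1530169 ≡ 1287
1511^128 ≡ 1287^2 = 1656369 ≡ 1916
1511^256 ≡ 1916^2 = 3671056 ≡ 858
1511^512 ≡ 858^2 = 736164 ≡ 362
670 = 512 + 128 + 16 + 8 + 4 + 2, so 1511^670 ≡ 362·1916·454·355·69·813 ≡ 1777 (mod 2203)
1598·1777 = 2839646 ≡ 2182 (mod 2203)
2182 ≡ 2182 (mod 2203), so the signature is genuine.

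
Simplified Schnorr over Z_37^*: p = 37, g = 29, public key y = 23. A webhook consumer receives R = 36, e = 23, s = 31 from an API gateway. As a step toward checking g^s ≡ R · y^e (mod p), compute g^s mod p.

8

29^2 = 841 ≡ 27
29^4 ≡ 27^2 = 729 ≡ 26
29^8 ≡ 26^2 = 676 ≡ 10
29^16 ≡ 10^2 = 100 ≡ 26
31 = 16 + 8 + 4 + 2 + 1, so 29^31 ≡ 26·10·26·27·29 ≡ 8 (mod 37)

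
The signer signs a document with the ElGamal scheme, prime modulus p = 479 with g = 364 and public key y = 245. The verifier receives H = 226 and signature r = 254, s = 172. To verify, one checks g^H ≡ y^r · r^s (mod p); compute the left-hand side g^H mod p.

364^2 = 132496 ≡ 292
364^4 ≡ 292^2 = 85264 ≡ 2
364^8 ≡ 2^2 = 4
364^16 ≡ 4^2 = 16
364^32 ≡ 16^2 = 256
364^64 ≡ 256^2 = 65536 ≡ 392
364^128 ≡ 392^2 = 153664 ≡ 384
226 = 128 + 64 + 32 + 2, so 364^226 ≡ 384·392·256·292 ≡ 63 (mod 479)

63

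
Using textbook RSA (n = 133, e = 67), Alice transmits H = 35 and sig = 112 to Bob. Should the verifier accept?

sig^2 ≡ 112^2 = 12544 ≡ 42
sig^4 ≡ 42^2 = 1764 ≡ 35
sig^8 ≡ 35^2 = 1225 ≡ 28
sig^16 ≡ 28^2 = 784 ≡ 119
sig^32 ≡ 119^2 = 14161 ≡ 63
sig^64 ≡ 63^2 = 3969 ≡ 112
67 = 64 + 2 + 1, so sig^67 ≡ 112·42·112 ≡ 35 (mod 133)
Since 35 equals the digest 35, verification succeeds.

accept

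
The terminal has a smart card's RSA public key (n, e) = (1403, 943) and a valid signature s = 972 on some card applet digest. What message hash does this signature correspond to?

225

Squares mod 1403: s^1≡972, s^2≡565, s^4≡744, s^8≡754, s^16≡301, s^32≡809, s^64≡683, s^128≡693, s^256≡423, s^512≡748
943 = 512 + 256 + 128 + 32 + 8 + 4 + 2 + 1, so s^943 ≡ 748·423·693·809·754·744·565·972 ≡ 225 (mod 1403)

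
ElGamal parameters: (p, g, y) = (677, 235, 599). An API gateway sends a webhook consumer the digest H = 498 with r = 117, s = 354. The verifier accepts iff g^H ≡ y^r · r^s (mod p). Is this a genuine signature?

Left side g^H mod p:
235^2 = 55225 ≡ 388
235^4 ≡ 388^2 = 150544 ≡ 250
235^8 ≡ 250^2 = 62500 ≡ 216
235^16 ≡ 216^2 = 46656 ≡ 620
235^32 ≡ 620^2 = 384400 ≡ 541
235^64 ≡ 541^2 = 292681 ≡ 217
235^128 ≡ 217^2 = 47089 ≡ 376
235^256 ≡ 376^2 = 141376 ≡ 560
498 = 256 + 128 + 64 + 32 + 16 + 2, so 235^498 ≡ 560·376·217·541·620·388 ≡ 316 (mod 677)
Right side y^r · r^s mod p:
599^2 = 358801 ≡ 668
599^4 ≡ 668^2 = 446224 ≡ 81
599^8 ≡ 81^2 = 6561 ≡ 468
599^16 ≡ 468^2 = 219024 ≡ 353
599^32 ≡ 353^2 = 124609 ≡ 41
599^64 ≡ 41^2 = 1681 ≡ 327
117 = 64 + 32 + 16 + 4 + 1, so 599^117 ≡ 327·41·353·81·599 ≡ 294 (mod 677)
117^2 = 13689 ≡ 149
117^4 ≡ 149^2 = 22201 ≡ 537
117^8 ≡ 537^2 = 288369 ≡ 644
117^16 ≡ 644^2 = 414736 ≡ 412
117^32 ≡ 412^2 = 169744 ≡ 494
117^64 ≡ 494^2 = 244036 ≡ 316
117^128 ≡ 316^2 = 99856 ≡ 337
117^256 ≡ 337^2 = 113569 ≡ 510
354 = 256 + 64 + 32 + 2, so 117^354 ≡ 510·316·494·149 ≡ 412 (mod 677)
294·412 = 121128 ≡ 622 (mod 677)
316 ≠ 622, so verification fails.

forged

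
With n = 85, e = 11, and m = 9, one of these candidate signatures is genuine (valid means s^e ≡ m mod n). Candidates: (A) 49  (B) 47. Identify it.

Candidate A: 49^2 = 2401 ≡ 21; 49^4 ≡ 21^2 = 441 ≡ 16; 49^8 ≡ 16^2 = 256 ≡ 1; 11 = 8 + 2 + 1, so 49^11 ≡ 1·21·49 ≡ 9 (mod 85)
  → matches m = 9
Candidate B: 47^2 = 2209 ≡ 84; 47^4 ≡ 84^2 = 7056 ≡ 1; 47^8 ≡ 1^2 = 1; 11 = 8 + 2 + 1, so 47^11 ≡ 1·84·47 ≡ 38 (mod 85)

A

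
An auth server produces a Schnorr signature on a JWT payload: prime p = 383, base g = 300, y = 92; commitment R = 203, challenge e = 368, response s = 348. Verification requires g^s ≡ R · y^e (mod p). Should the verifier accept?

accept

g^s mod p:
300^348 mod 383 = 128
R · y^e mod p:
92^368 mod 383 = 161
203·161 = 32683 ≡ 128 (mod 383)
128 ≡ 128 (mod 383); signature holds.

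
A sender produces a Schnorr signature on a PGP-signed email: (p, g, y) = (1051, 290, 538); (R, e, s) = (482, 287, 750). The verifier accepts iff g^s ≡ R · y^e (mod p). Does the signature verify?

does not verify

g^s mod p:
290^2 = 84100 ≡ 20
290^4 ≡ 20^2 = 400
290^8 ≡ 400^2 = 160000 ≡ 248
290^16 ≡ 248^2 = 61504 ≡ 546
290^32 ≡ 546^2 = 298116 ≡ 683
290^64 ≡ 683^2 = 466489 ≡ 896
290^128 ≡ 896^2 = 802816 ≡ 903
290^256 ≡ 903^2 = 815409 ≡ 884
290^512 ≡ 884^2 = 781456 ≡ 563
750 = 512 + 128 + 64 + 32 + 8 + 4 + 2, so 290^750 ≡ 563·903·896·683·248·400·20 ≡ 491 (mod 1051)
R · y^e mod p:
538^2 = 289444 ≡ 419
538^4 ≡ 419^2 = 175561 ≡ 44
538^8 ≡ 44^2 = 1936 ≡ 885
538^16 ≡ 885^2 = 783225 ≡ 230
538^32 ≡ 230^2 = 52900 ≡ 350
538^64 ≡ 350^2 = 122500 ≡ 584
538^128 ≡ 584^2 = 341056 ≡ 532
538^256 ≡ 532^2 = 283024 ≡ 305
287 = 256 + 16 + 8 + 4 + 2 + 1, so 538^287 ≡ 305·230·885·44·419·538 ≡ 132 (mod 1051)
482·132 = 63624 ≡ 564 (mod 1051)
491 ≠ 564; the check fails.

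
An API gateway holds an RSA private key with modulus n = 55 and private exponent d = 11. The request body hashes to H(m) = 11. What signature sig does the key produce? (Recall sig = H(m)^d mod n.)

Squares mod 55: (H(m))^1≡11, (H(m))^2≡11, (H(m))^4≡11, (H(m))^8≡11
11 = 8 + 2 + 1, so (H(m))^11 ≡ 11·11·11 ≡ 11 (mod 55)

11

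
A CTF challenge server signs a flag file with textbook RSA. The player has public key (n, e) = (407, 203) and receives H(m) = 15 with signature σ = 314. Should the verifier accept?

σ^2 ≡ 314^2 = 98596 ≡ 102
σ^4 ≡ 102^2 = 10404 ≡ 229
σ^8 ≡ 229^2 = 52441 ≡ 345
σ^16 ≡ 345^2 = 119025 ≡ 181
σ^32 ≡ 181^2 = 32761 ≡ 201
σ^64 ≡ 201^2 = 40401 ≡ 108
σ^128 ≡ 108^2 = 11664 ≡ 268
203 = 128 + 64 + 8 + 2 + 1, so σ^203 ≡ 268·108·345·102·314 ≡ 392 (mod 407)
392 ≠ 15, so verification fails.

reject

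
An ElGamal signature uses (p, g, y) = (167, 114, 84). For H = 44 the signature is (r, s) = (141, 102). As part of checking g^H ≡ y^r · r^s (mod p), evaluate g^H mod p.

88

Squares mod 167: 114^1≡114, 114^2≡137, 114^4≡65, 114^8≡50, 114^16≡162, 114^32≡25
44 = 32 + 8 + 4, so 114^44 ≡ 25·50·65 ≡ 88 (mod 167)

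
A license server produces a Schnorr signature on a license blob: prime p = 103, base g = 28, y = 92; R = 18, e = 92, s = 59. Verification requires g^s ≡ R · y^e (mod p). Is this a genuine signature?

genuine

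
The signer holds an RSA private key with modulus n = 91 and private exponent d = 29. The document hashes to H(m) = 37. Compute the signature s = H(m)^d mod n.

46

Squares mod 91: (H(m))^1≡37, (H(m))^2≡4, (H(m))^4≡16, (H(m))^8≡74, (H(m))^16≡16
29 = 16 + 8 + 4 + 1, so (H(m))^29 ≡ 16·74·16·37 ≡ 46 (mod 91)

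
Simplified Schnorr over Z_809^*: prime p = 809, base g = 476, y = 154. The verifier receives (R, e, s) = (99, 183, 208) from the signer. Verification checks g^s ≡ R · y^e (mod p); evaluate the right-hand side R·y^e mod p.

154^2 = 23716 ≡ 255
154^4 ≡ 255^2 = 65025 ≡ 305
154^8 ≡ 305^2 = 93025 ≡ 799
154^16 ≡ 799^2 = 638401 ≡ 100
154^32 ≡ 100^2 = 10000 ≡ 292
154^64 ≡ 292^2 = 85264 ≡ 319
154^128 ≡ 319^2 = 101761 ≡ 636
183 = 128 + 32 + 16 + 4 + 2 + 1, so 154^183 ≡ 636·292·100·305·255·154 ≡ 423 (mod 809)
R · y^e ≡ 99·423 = 41877 ≡ 618 (mod 809)

618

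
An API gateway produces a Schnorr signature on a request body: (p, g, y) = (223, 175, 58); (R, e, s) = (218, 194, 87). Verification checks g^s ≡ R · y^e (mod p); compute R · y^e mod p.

32

Squares mod 223: 58^1≡58, 58^2≡19, 58^4≡138, 58^8≡89, 58^16≡116, 58^32≡76, 58^64≡201, 58^128≡38
194 = 128 + 64 + 2, so 58^194 ≡ 38·201·19 ≡ 172 (mod 223)
R · y^e ≡ 218·172 = 37496 ≡ 32 (mod 223)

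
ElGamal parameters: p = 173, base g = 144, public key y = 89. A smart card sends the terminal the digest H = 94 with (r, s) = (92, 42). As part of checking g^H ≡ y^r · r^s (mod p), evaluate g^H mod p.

135

Squares mod 173: 144^1≡144, 144^2≡149, 144^4≡57, 144^8≡135, 144^16≡60, 144^32≡140, 144^64≡51
94 = 64 + 16 + 8 + 4 + 2, so 144^94 ≡ 51·60·135·57·149 ≡ 135 (mod 173)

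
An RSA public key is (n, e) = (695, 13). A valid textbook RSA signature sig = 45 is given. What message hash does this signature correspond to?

sig^13 mod 695 = 230

230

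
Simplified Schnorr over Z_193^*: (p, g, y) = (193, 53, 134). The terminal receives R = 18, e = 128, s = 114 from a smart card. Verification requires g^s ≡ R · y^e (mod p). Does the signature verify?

g^s mod p:
Squares mod 193: 53^1≡53, 53^2≡107, 53^4≡62, 53^8≡177, 53^16≡63, 53^32≡109, 53^64≡108
114 = 64 + 32 + 16 + 2, so 53^114 ≡ 108·109·63·107 ≡ 14 (mod 193)
R · y^e mod p:
Squares mod 193: 134^1≡134, 134^2≡7, 134^4≡49, 134^8≡85, 134^16≡84, 134^32≡108, 134^64≡84, 134^128≡108
134^128 ≡ 108 (mod 193)
18·108 = 1944 ≡ 14 (mod 193)
14 ≡ 14 (mod 193); signature holds.

verifies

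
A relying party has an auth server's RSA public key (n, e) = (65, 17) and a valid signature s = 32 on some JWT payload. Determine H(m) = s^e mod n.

s^2 ≡ 32^2 = 1024 ≡ 49
s^4 ≡ 49^2 = 2401 ≡ 61
s^8 ≡ 61^2 = 3721 ≡ 16
s^16 ≡ 16^2 = 256 ≡ 61
17 = 16 + 1, so s^17 ≡ 61·32 ≡ 2 (mod 65)

2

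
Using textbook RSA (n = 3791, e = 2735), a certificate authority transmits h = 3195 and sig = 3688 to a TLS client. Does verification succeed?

Squares mod 3791: sig^1≡3688, sig^2≡3027, sig^4≡3673, sig^8≡2551, sig^16≡2245, sig^32≡1786, sig^64≡1565, sig^128≡239, sig^256≡256, sig^512≡1089, sig^1024≡3129, sig^2048≡2279
2735 = 2048 + 512 + 128 + 32 + 8 + 4 + 2 + 1, so sig^2735 ≡ 2279·1089·239·1786·2551·3673·3027·3688 ≡ 33 (mod 3791)
The recovered value 33 does not match the digest 3195.

fails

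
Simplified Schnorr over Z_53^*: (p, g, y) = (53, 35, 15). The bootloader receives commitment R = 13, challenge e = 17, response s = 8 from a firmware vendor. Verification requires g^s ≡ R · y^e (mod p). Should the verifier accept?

g^s mod p:
Squares mod 53: 35^1≡35, 35^2≡6, 35^4≡36, 35^8≡24
35^8 ≡ 24 (mod 53)
R · y^e mod p:
Squares mod 53: 15^1≡15, 15^2≡13, 15^4≡10, 15^8≡47, 15^16≡36
17 = 16 + 1, so 15^17 ≡ 36·15 ≡ 10 (mod 53)
13·10 = 130 ≡ 24 (mod 53)
24 ≡ 24 (mod 53); signature holds.

accept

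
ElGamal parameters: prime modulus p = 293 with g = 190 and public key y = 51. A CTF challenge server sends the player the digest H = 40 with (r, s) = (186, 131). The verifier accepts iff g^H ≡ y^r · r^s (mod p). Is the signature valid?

invalid

Left side g^H mod p:
Squares mod 293: 190^1≡190, 190^2≡61, 190^4≡205, 190^8≡126, 190^16≡54, 190^32≡279
40 = 32 + 8, so 190^40 ≡ 279·126 ≡ 287 (mod 293)
Right side y^r · r^s mod p:
Squares mod 293: 51^1≡51, 51^2≡257, 51^4≡124, 51^8≡140, 51^16≡262, 51^32≡82, 51^64≡278, 51^128≡225
186 = 128 + 32 + 16 + 8 + 2, so 51^186 ≡ 225·82·262·140·257 ≡ 240 (mod 293)
Squares mod 293: 186^1≡186, 186^2≡22, 186^4≡191, 186^8≡149, 186^16≡226, 186^32≡94, 186^64≡46, 186^128≡65
131 = 128 + 2 + 1, so 186^131 ≡ 65·22·186 ≡ 229 (mod 293)
240·229 = 54960 ≡ 169 (mod 293)
287 ≠ 169, so verification fails.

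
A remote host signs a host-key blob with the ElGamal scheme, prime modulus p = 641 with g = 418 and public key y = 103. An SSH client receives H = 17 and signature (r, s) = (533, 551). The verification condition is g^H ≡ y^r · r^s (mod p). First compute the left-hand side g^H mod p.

418^2 = 174724 ≡ 372
418^4 ≡ 372^2 = 138384 ≡ 569
418^8 ≡ 569^2 = 323761 ≡ 56
418^16 ≡ 56^2 = 3136 ≡ 572
17 = 16 + 1, so 418^17 ≡ 572·418 ≡ 3 (mod 641)

3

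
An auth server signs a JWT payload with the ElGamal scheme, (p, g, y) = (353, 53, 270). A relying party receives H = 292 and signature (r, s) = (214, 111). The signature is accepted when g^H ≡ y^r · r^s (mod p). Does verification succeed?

fails

Left side g^H mod p:
Squares mod 353: 53^1≡53, 53^2≡338, 53^4≡225, 53^8≡146, 53^16≡136, 53^32≡140, 53^64≡185, 53^128≡337, 53^256≡256
292 = 256 + 32 + 4, so 53^292 ≡ 256·140·225 ≡ 68 (mod 353)
Right side y^r · r^s mod p:
Squares mod 353: 270^1≡270, 270^2≡182, 270^4≡295, 270^8≡187, 270^16≡22, 270^32≡131, 270^64≡217, 270^128≡140
214 = 128 + 64 + 16 + 4 + 2, so 270^214 ≡ 140·217·22·295·182 ≡ 218 (mod 353)
Squares mod 353: 214^1≡214, 214^2≡259, 214^4≡11, 214^8≡121, 214^16≡168, 214^32≡337, 214^64≡256
111 = 64 + 32 + 8 + 4 + 2 + 1, so 214^111 ≡ 256·337·121·11·259·214 ≡ 133 (mod 353)
218·133 = 28994 ≡ 48 (mod 353)
68 ≠ 48, so verification fails.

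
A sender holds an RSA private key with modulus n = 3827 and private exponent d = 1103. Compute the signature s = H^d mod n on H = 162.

Squares mod 3827: H^1≡162, H^2≡3282, H^4≡2346, H^8≡490, H^16≡2826, H^32≡3154, H^64≡1343, H^128≡1132, H^256≡3206, H^512≡2941, H^1024≡461
1103 = 1024 + 64 + 8 + 4 + 2 + 1, so H^1103 ≡ 461·1343·490·2346·3282·162 ≡ 888 (mod 3827)

888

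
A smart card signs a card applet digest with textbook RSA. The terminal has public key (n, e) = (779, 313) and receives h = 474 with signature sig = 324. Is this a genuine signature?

forged

sig^2 ≡ 324^2 = 104976 ≡ 590
sig^4 ≡ 590^2 = 348100 ≡ 666
sig^8 ≡ 666^2 = 443556 ≡ 305
sig^16 ≡ 305^2 = 93025 ≡ 324
sig^32 ≡ 324^2 = 104976 ≡ 590
sig^64 ≡ 590^2 = 348100 ≡ 666
sig^128 ≡ 666^2 = 443556 ≡ 305
sig^256 ≡ 305^2 = 93025 ≡ 324
313 = 256 + 32 + 16 + 8 + 1, so sig^313 ≡ 324·590·324·305·324 ≡ 305 (mod 779)
The recovered value 305 does not match the digest 474.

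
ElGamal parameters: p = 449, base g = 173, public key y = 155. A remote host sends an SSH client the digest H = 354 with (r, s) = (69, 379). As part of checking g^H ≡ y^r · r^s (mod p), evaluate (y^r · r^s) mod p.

59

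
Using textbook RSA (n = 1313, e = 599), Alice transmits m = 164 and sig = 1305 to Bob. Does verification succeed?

sig^2 ≡ 1305^2 = 1703025 ≡ 64
sig^4 ≡ 64^2 = 4096 ≡ 157
sig^8 ≡ 157^2 = 24649 ≡ 1015
sig^16 ≡ 1015^2 = 1030225 ≡ 833
sig^32 ≡ 833^2 = 693889 ≡ 625
sig^64 ≡ 625^2 = 390625 ≡ 664
sig^128 ≡ 664^2 = 440896 ≡ 1041
sig^256 ≡ 1041^2 = 1083681 ≡ 456
sig^512 ≡ 456^2 = 207936 ≡ 482
599 = 512 + 64 + 16 + 4 + 2 + 1, so sig^599 ≡ 482·664·833·157·64·1305 ≡ 164 (mod 1313)
sig^599 mod 1313 = 164 matches m.

passes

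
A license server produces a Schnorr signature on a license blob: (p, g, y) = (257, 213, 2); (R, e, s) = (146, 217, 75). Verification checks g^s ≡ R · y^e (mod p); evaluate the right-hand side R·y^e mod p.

222

2^2 = 4
2^4 ≡ 4^2 = 16
2^8 ≡ 16^2 = 256
2^16 ≡ 256^2 = 65536 ≡ 1
2^32 ≡ 1^2 = 1
2^64 ≡ 1^2 = 1
2^128 ≡ 1^2 = 1
217 = 128 + 64 + 16 + 8 + 1, so 2^217 ≡ 1·1·1·256·2 ≡ 255 (mod 257)
R · y^e ≡ 146·255 = 37230 ≡ 222 (mod 257)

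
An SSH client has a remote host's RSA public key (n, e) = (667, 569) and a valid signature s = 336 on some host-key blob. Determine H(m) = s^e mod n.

539

s^2 ≡ 336^2 = 112896 ≡ 173
s^4 ≡ 173^2 = 29929 ≡ 581
s^8 ≡ 581^2 = 337561 ≡ 59
s^16 ≡ 59^2 = 3481 ≡ 146
s^32 ≡ 146^2 = 21316 ≡ 639
s^64 ≡ 639^2 = 408321 ≡ 117
s^128 ≡ 117^2 = 13689 ≡ 349
s^256 ≡ 349^2 = 121801 ≡ 407
s^512 ≡ 407^2 = 165649 ≡ 233
569 = 512 + 32 + 16 + 8 + 1, so s^569 ≡ 233·639·146·59·336 ≡ 539 (mod 667)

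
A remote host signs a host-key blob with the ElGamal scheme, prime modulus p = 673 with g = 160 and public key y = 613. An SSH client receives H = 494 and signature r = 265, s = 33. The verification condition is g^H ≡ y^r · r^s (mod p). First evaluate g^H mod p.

6

160^2 = 25600 ≡ 26
160^4 ≡ 26^2 = 676 ≡ 3
160^8 ≡ 3^2 = 9
160^16 ≡ 9^2 = 81
160^32 ≡ 81^2 = 6561 ≡ 504
160^64 ≡ 504^2 = 254016 ≡ 295
160^128 ≡ 295^2 = 87025 ≡ 208
160^256 ≡ 208^2 = 43264 ≡ 192
494 = 256 + 128 + 64 + 32 + 8 + 4 + 2, so 160^494 ≡ 192·208·295·504·9·3·26 ≡ 6 (mod 673)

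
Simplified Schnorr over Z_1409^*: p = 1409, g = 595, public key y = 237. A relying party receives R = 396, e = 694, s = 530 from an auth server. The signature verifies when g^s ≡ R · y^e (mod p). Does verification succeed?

g^s mod p:
595^530 mod 1409 = 366
R · y^e mod p:
237^694 mod 1409 = 1156
396·1156 = 457776 ≡ 1260 (mod 1409)
366 ≠ 1260; the check fails.

fails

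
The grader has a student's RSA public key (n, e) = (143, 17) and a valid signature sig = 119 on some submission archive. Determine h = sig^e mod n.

136

sig^2 ≡ 119^2 = 14161 ≡ 4
sig^4 ≡ 4^2 = 16
sig^8 ≡ 16^2 = 256 ≡ 113
sig^16 ≡ 113^2 = 12769 ≡ 42
17 = 16 + 1, so sig^17 ≡ 42·119 ≡ 136 (mod 143)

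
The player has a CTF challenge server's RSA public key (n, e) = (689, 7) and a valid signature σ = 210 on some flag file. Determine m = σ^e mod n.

σ^7 mod 689 = 349

349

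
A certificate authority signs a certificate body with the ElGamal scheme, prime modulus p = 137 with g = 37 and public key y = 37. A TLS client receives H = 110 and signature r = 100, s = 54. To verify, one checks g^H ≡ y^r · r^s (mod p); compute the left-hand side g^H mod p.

136

37^2 = 1369 ≡ 136
37^4 ≡ 136^2 = 18496 ≡ 1
37^8 ≡ 1^2 = 1
37^16 ≡ 1^2 = 1
37^32 ≡ 1^2 = 1
37^64 ≡ 1^2 = 1
110 = 64 + 32 + 8 + 4 + 2, so 37^110 ≡ 1·1·1·1·136 ≡ 136 (mod 137)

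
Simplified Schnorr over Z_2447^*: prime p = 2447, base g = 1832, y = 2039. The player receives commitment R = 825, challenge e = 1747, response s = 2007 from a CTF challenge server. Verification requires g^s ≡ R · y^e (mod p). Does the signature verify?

g^s mod p:
1832^2 = 3356224 ≡ 1387
1832^4 ≡ 1387^2 = 1923769 ≡ 427
1832^8 ≡ 427^2 = 182329 ≡ 1251
1832^16 ≡ 1251^2 = 1565001 ≡ 1368
1832^32 ≡ 1368^2 = 1871424 ≡ 1916
1832^64 ≡ 1916^2 = 3671056 ≡ 556
1832^128 ≡ 556^2 = 309136 ≡ 814
1832^256 ≡ 814^2 = 662596 ≡ 1906
1832^512 ≡ 1906^2 = 3632836 ≡ 1488
1832^1024 ≡ 1488^2 = 2214144 ≡ 2056
2007 = 1024 + 512 + 256 + 128 + 64 + 16 + 4 + 2 + 1, so 1832^2007 ≡ 2056·1488·1906·814·556·1368·427·1387·1832 ≡ 617 (mod 2447)
R · y^e mod p:
2039^2 = 4157521 ≡ 68
2039^4 ≡ 68^2 = 4624 ≡ 2177
2039^8 ≡ 2177^2 = 4739329 ≡ 1937
2039^16 ≡ 1937^2 = 3751969 ≡ 718
2039^32 ≡ 718^2 = 515524 ≡ 1654
2039^64 ≡ 1654^2 = 2735716 ≡ 2417
2039^128 ≡ 2417^2 = 5841889 ≡ 900
2039^256 ≡ 900^2 = 810000 ≡ 43
2039^512 ≡ 43^2 = 1849
2039^1024 ≡ 1849^2 = 3418801 ≡ 342
1747 = 1024 + 512 + 128 + 64 + 16 + 2 + 1, so 2039^1747 ≡ 342·1849·900·2417·718·68·2039 ≡ 603 (mod 2447)
825·603 = 497475 ≡ 734 (mod 2447)
617 ≠ 734; the check fails.

does not verify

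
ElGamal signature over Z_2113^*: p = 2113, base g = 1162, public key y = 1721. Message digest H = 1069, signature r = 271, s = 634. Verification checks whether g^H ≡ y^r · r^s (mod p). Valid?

Left side g^H mod p:
1162^2 = 1350244 ≡ 37
1162^4 ≡ 37^2 = 1369
1162^8 ≡ 1369^2 = 1874161 ≡ 2043
1162^16 ≡ 2043^2 = 4173849 ≡ 674
1162^32 ≡ 674^2 = 454276 ≡ 2094
1162^64 ≡ 2094^2 = 4384836 ≡ 361
1162^128 ≡ 361^2 = 130321 ≡ 1428
1162^256 ≡ 1428^2 = 2039184 ≡ 139
1162^512 ≡ 139^2 = 19321 ≡ 304
1162^1024 ≡ 304^2 = 92416 ≡ 1557
1069 = 1024 + 32 + 8 + 4 + 1, so 1162^1069 ≡ 1557·2094·2043·1369·1162 ≡ 1473 (mod 2113)
Right side y^r · r^s mod p:
1721^2 = 2961841 ≡ 1528
1721^4 ≡ 1528^2 = 2334784 ≡ 2032
1721^8 ≡ 2032^2 = 4129024 ≡ 222
1721^16 ≡ 222^2 = 49284 ≡ 685
1721^32 ≡ 685^2 = 469225 ≡ 139
1721^64 ≡ 139^2 = 19321 ≡ 304
1721^128 ≡ 304^2 = 92416 ≡ 1557
1721^256 ≡ 1557^2 = 2424249 ≡ 638
271 = 256 + 8 + 4 + 2 + 1, so 1721^271 ≡ 638·222·2032·1528·1721 ≡ 513 (mod 2113)
271^2 = 73441 ≡ 1599
271^4 ≡ 1599^2 = 2556801 ≡ 71
271^8 ≡ 71^2 = 5041 ≡ 815
271^16 ≡ 815^2 = 664225 ≡ 743
271^32 ≡ 743^2 = 552049 ≡ 556
271^64 ≡ 556^2 = 309136 ≡ 638
271^128 ≡ 638^2 = 407044 ≡ 1348
271^256 ≡ 1348^2 = 1817104 ≡ 2037
271^512 ≡ 2037^2 = 4149369 ≡ 1550
634 = 512 + 64 + 32 + 16 + 8 + 2, so 271^634 ≡ 1550·638·556·743·815·1599 ≡ 67 (mod 2113)
513·67 = 34371 ≡ 563 (mod 2113)
1473 ≠ 563, so verification fails.

no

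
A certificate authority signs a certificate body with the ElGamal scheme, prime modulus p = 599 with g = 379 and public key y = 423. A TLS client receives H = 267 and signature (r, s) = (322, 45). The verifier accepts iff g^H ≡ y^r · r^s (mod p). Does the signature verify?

Left side g^H mod p:
379^2 = 143641 ≡ 480
379^4 ≡ 480^2 = 230400 ≡ 384
379^8 ≡ 384^2 = 147456 ≡ 102
379^16 ≡ 102^2 = 10404 ≡ 221
379^32 ≡ 221^2 = 48841 ≡ 322
379^64 ≡ 322^2 = 103684 ≡ 57
379^128 ≡ 57^2 = 3249 ≡ 254
379^256 ≡ 254^2 = 64516 ≡ 423
267 = 256 + 8 + 2 + 1, so 379^267 ≡ 423·102·480·379 ≡ 426 (mod 599)
Right side y^r · r^s mod p:
423^2 = 178929 ≡ 427
423^4 ≡ 427^2 = 182329 ≡ 233
423^8 ≡ 233^2 = 54289 ≡ 379
423^16 ≡ 379^2 = 143641 ≡ 480
423^32 ≡ 480^2 = 230400 ≡ 384
423^64 ≡ 384^2 = 147456 ≡ 102
423^128 ≡ 102^2 = 10404 ≡ 221
423^256 ≡ 221^2 = 48841 ≡ 322
322 = 256 + 64 + 2, so 423^322 ≡ 322·102·427 ≡ 1 (mod 599)
322^2 = 103684 ≡ 57
322^4 ≡ 57^2 = 3249 ≡ 254
322^8 ≡ 254^2 = 64516 ≡ 423
322^16 ≡ 423^2 = 178929 ≡ 427
322^32 ≡ 427^2 = 182329 ≡ 233
45 = 32 + 8 + 4 + 1, so 322^45 ≡ 233·423·254·322 ≡ 426 (mod 599)
1·426 = 426 ≡ 426 (mod 599)
426 ≡ 426 (mod 599), so the signature is genuine.

verifies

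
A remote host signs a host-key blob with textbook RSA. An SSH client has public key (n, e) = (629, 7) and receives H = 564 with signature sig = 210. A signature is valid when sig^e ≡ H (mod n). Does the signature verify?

does not verify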